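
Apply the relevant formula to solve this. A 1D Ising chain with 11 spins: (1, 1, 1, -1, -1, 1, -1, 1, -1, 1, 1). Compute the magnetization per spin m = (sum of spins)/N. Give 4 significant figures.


Step 1: Count up spins (+1): 7, down spins (-1): 4
Step 2: Total magnetization M = 7 - 4 = 3
Step 3: m = M/N = 3/11 = 0.2727

0.2727


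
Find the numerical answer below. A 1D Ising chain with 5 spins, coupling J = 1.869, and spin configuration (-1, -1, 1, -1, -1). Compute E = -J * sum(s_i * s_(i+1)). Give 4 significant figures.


Step 1: Nearest-neighbor products: 1, -1, -1, 1
Step 2: Sum of products = 0
Step 3: E = -1.869 * 0 = 0

0


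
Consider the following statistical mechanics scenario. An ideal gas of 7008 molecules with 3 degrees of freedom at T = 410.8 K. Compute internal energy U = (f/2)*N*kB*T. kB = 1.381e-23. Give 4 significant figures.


Step 1: f/2 = 3/2 = 1.5
Step 2: N*kB*T = 7008*1.381e-23*410.8 = 3.976e-17
Step 3: U = 1.5 * 3.976e-17 = 5.964e-17 J

5.964e-17


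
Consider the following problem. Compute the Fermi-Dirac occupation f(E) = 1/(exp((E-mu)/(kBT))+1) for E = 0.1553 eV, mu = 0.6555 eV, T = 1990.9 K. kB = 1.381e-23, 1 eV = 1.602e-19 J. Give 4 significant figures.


Step 1: (E - mu) = 0.1553 - 0.6555 = -0.5002 eV
Step 2: Convert: (E-mu)*eV = -8.013e-20 J
Step 3: x = (E-mu)*eV/(kB*T) = -2.914
Step 4: f = 1/(exp(-2.914)+1) = 0.9486

0.9486


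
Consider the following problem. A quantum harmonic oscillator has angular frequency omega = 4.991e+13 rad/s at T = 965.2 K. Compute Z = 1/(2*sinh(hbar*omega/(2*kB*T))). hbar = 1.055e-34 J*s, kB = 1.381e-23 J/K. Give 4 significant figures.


Step 1: Compute x = hbar*omega/(kB*T) = 1.055e-34*4.991e+13/(1.381e-23*965.2) = 0.395
Step 2: x/2 = 0.1975
Step 3: sinh(x/2) = 0.1988
Step 4: Z = 1/(2*0.1988) = 2.515

2.515


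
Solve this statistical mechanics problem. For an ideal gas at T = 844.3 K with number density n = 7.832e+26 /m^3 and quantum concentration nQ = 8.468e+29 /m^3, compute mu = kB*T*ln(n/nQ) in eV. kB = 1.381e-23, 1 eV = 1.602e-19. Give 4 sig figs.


Step 1: n/nQ = 7.832e+26/8.468e+29 = 0.0009249
Step 2: ln(n/nQ) = -6.986
Step 3: mu = kB*T*ln(n/nQ) = 1.166e-20*-6.986 = -8.145e-20 J
Step 4: Convert to eV: -8.145e-20/1.602e-19 = -0.5084 eV

-0.5084


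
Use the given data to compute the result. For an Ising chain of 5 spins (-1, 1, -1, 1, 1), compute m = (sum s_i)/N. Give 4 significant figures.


Step 1: Count up spins (+1): 3, down spins (-1): 2
Step 2: Total magnetization M = 3 - 2 = 1
Step 3: m = M/N = 1/5 = 0.2

0.2


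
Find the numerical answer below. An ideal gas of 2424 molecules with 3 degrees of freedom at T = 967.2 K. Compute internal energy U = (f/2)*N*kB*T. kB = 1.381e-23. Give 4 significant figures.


Step 1: f/2 = 3/2 = 1.5
Step 2: N*kB*T = 2424*1.381e-23*967.2 = 3.238e-17
Step 3: U = 1.5 * 3.238e-17 = 4.857e-17 J

4.857e-17


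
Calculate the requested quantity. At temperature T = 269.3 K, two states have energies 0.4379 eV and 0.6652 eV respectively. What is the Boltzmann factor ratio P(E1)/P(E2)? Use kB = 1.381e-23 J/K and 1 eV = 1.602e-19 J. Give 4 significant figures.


Step 1: Compute energy difference dE = E1 - E2 = 0.4379 - 0.6652 = -0.2273 eV
Step 2: Convert to Joules: dE_J = -0.2273 * 1.602e-19 = -3.641e-20 J
Step 3: Compute exponent = -dE_J / (kB * T) = -(-3.641e-20) / (1.381e-23 * 269.3) = 9.791
Step 4: P(E1)/P(E2) = exp(9.791) = 1.787e+04

1.787e+04


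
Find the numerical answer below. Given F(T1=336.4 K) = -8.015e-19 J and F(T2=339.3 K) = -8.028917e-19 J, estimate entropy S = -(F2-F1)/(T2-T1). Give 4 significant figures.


Step 1: dF = F2 - F1 = -8.028917e-19 - (-8.015e-19) = -1.3917e-21 J
Step 2: dT = T2 - T1 = 339.3 - 336.4 = 2.9 K
Step 3: S = -dF/dT = -(-1.3917e-21)/2.9 = 4.799e-22 J/K

4.799e-22


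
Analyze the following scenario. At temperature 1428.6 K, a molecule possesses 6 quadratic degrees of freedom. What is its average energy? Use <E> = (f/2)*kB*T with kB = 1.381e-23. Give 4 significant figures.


Step 1: f/2 = 6/2 = 3
Step 2: kB*T = 1.381e-23 * 1428.6 = 1.973e-20
Step 3: <E> = 3 * 1.973e-20 = 5.919e-20 J

5.919e-20


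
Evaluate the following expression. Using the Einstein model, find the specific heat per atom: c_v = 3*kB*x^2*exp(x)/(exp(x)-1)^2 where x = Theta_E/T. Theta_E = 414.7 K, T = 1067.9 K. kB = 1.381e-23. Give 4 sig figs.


Step 1: x = Theta_E/T = 414.7/1067.9 = 0.3883
Step 2: x^2 = 0.1508
Step 3: exp(x) = 1.475
Step 4: c_v = 3*1.381e-23*0.1508*1.475/(1.475-1)^2 = 4.091e-23

4.091e-23


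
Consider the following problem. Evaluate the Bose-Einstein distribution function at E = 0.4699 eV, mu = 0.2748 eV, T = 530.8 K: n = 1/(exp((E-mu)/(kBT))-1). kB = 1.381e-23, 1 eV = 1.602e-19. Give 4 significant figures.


Step 1: (E - mu) = 0.1951 eV
Step 2: x = (E-mu)*eV/(kB*T) = 0.1951*1.602e-19/(1.381e-23*530.8) = 4.264
Step 3: exp(x) = 71.08
Step 4: n = 1/(exp(x)-1) = 0.01427

0.01427


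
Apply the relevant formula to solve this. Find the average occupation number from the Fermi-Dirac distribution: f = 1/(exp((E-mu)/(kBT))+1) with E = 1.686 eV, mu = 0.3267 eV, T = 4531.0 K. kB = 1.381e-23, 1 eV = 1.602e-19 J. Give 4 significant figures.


Step 1: (E - mu) = 1.686 - 0.3267 = 1.359 eV
Step 2: Convert: (E-mu)*eV = 2.178e-19 J
Step 3: x = (E-mu)*eV/(kB*T) = 3.48
Step 4: f = 1/(exp(3.48)+1) = 0.02988

0.02988


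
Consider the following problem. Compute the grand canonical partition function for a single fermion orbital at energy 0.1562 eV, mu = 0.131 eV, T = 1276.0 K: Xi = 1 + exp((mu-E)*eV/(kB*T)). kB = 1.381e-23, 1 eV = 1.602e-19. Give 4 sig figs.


Step 1: (mu - E) = 0.131 - 0.1562 = -0.0252 eV
Step 2: x = (mu-E)*eV/(kB*T) = -0.0252*1.602e-19/(1.381e-23*1276.0) = -0.2291
Step 3: exp(x) = 0.7953
Step 4: Xi = 1 + 0.7953 = 1.795

1.795


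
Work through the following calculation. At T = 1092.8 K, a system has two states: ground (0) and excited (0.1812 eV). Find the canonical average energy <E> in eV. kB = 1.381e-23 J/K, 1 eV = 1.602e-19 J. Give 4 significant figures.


Step 1: beta*E = 0.1812*1.602e-19/(1.381e-23*1092.8) = 1.923
Step 2: exp(-beta*E) = 0.1461
Step 3: <E> = 0.1812*0.1461/(1+0.1461) = 0.0231 eV

0.0231


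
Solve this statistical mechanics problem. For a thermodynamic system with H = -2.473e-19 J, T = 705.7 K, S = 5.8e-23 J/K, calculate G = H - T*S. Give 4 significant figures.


Step 1: T*S = 705.7 * 5.8e-23 = 4.093e-20 J
Step 2: G = H - T*S = -2.473e-19 - 4.093e-20
Step 3: G = -2.882e-19 J

-2.882e-19


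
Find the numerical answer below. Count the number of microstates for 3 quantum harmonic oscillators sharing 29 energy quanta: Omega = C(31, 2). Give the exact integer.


Step 1: Use binomial coefficient C(31, 2)
Step 2: Numerator = 31! / 29!
Step 3: Denominator = 2!
Step 4: Omega = 465

465


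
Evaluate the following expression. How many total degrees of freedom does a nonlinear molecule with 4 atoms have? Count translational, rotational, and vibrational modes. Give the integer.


Step 1: Translational DOF = 3
Step 2: Rotational DOF (nonlinear) = 3
Step 3: Vibrational DOF = 3*4 - 6 = 6
Step 4: Total = 3 + 3 + 6 = 12

12


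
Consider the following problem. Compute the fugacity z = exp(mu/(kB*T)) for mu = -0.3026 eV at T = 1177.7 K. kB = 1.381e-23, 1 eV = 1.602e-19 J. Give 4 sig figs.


Step 1: Convert mu to Joules: -0.3026*1.602e-19 = -4.848e-20 J
Step 2: kB*T = 1.381e-23*1177.7 = 1.626e-20 J
Step 3: mu/(kB*T) = -2.981
Step 4: z = exp(-2.981) = 0.05076

0.05076


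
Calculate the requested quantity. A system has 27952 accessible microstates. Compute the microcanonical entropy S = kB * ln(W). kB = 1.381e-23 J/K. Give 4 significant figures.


Step 1: ln(W) = ln(27952) = 10.24
Step 2: S = kB * ln(W) = 1.381e-23 * 10.24
Step 3: S = 1.414e-22 J/K

1.414e-22


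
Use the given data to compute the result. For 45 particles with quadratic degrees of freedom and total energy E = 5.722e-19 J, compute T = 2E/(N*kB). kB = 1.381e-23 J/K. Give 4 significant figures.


Step 1: Numerator = 2*E = 2*5.722e-19 = 1.144e-18 J
Step 2: Denominator = N*kB = 45*1.381e-23 = 6.215e-22
Step 3: T = 1.144e-18 / 6.215e-22 = 1841 K

1841


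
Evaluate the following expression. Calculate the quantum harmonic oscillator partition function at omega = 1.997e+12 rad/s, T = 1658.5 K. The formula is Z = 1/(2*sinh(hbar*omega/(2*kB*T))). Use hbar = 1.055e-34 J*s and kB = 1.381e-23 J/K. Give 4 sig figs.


Step 1: Compute x = hbar*omega/(kB*T) = 1.055e-34*1.997e+12/(1.381e-23*1658.5) = 0.009199
Step 2: x/2 = 0.004599
Step 3: sinh(x/2) = 0.004599
Step 4: Z = 1/(2*0.004599) = 108.7

108.7


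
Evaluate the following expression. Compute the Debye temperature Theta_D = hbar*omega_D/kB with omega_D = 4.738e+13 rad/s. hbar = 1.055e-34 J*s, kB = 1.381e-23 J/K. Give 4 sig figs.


Step 1: hbar*omega_D = 1.055e-34 * 4.738e+13 = 4.999e-21 J
Step 2: Theta_D = 4.999e-21 / 1.381e-23
Step 3: Theta_D = 362 K

362


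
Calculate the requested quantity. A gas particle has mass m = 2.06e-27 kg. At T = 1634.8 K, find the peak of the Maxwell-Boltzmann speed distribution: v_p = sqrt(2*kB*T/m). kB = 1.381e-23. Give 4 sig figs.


Step 1: Numerator = 2*kB*T = 2*1.381e-23*1634.8 = 4.515e-20
Step 2: Ratio = 4.515e-20 / 2.06e-27 = 2.192e+07
Step 3: v_p = sqrt(2.192e+07) = 4682 m/s

4682


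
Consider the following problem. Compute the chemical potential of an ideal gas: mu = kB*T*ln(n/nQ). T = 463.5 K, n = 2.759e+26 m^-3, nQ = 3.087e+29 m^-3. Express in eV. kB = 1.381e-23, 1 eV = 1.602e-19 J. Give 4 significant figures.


Step 1: n/nQ = 2.759e+26/3.087e+29 = 0.0008937
Step 2: ln(n/nQ) = -7.02
Step 3: mu = kB*T*ln(n/nQ) = 6.401e-21*-7.02 = -4.494e-20 J
Step 4: Convert to eV: -4.494e-20/1.602e-19 = -0.2805 eV

-0.2805


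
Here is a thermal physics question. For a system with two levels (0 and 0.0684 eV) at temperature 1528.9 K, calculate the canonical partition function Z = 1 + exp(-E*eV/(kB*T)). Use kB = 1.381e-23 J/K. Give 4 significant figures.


Step 1: Compute beta*E = E*eV/(kB*T) = 0.0684*1.602e-19/(1.381e-23*1528.9) = 0.519
Step 2: exp(-beta*E) = exp(-0.519) = 0.5951
Step 3: Z = 1 + 0.5951 = 1.595

1.595


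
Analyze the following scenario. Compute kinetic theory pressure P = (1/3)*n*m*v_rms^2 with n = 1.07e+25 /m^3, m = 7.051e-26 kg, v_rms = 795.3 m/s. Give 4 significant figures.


Step 1: v_rms^2 = 795.3^2 = 6.325e+05
Step 2: n*m = 1.07e+25*7.051e-26 = 0.7545
Step 3: P = (1/3)*0.7545*6.325e+05 = 1.591e+05 Pa

1.591e+05


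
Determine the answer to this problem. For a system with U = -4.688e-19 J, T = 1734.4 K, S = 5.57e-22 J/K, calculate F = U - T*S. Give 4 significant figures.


Step 1: T*S = 1734.4 * 5.57e-22 = 9.661e-19 J
Step 2: F = U - T*S = -4.688e-19 - 9.661e-19
Step 3: F = -1.435e-18 J

-1.435e-18


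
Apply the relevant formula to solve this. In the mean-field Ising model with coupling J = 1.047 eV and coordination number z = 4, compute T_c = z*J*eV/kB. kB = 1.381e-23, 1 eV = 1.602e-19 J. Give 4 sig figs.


Step 1: z*J = 4*1.047 = 4.188 eV
Step 2: Convert to Joules: 4.188*1.602e-19 = 6.709e-19 J
Step 3: T_c = 6.709e-19 / 1.381e-23 = 4.858e+04 K

4.858e+04


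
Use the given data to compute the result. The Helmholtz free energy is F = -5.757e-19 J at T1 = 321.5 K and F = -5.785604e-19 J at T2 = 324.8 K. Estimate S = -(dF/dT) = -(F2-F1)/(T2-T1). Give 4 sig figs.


Step 1: dF = F2 - F1 = -5.785604e-19 - (-5.757e-19) = -2.8604e-21 J
Step 2: dT = T2 - T1 = 324.8 - 321.5 = 3.3 K
Step 3: S = -dF/dT = -(-2.8604e-21)/3.3 = 8.668e-22 J/K

8.668e-22


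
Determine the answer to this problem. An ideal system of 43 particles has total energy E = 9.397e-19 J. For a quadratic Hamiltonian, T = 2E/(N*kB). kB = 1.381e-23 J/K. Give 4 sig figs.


Step 1: Numerator = 2*E = 2*9.397e-19 = 1.879e-18 J
Step 2: Denominator = N*kB = 43*1.381e-23 = 5.938e-22
Step 3: T = 1.879e-18 / 5.938e-22 = 3165 K

3165


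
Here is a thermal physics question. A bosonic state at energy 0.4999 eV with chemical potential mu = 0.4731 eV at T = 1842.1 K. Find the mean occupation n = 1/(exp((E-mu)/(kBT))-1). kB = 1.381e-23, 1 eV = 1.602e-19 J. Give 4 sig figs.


Step 1: (E - mu) = 0.0268 eV
Step 2: x = (E-mu)*eV/(kB*T) = 0.0268*1.602e-19/(1.381e-23*1842.1) = 0.1688
Step 3: exp(x) = 1.184
Step 4: n = 1/(exp(x)-1) = 5.439

5.439


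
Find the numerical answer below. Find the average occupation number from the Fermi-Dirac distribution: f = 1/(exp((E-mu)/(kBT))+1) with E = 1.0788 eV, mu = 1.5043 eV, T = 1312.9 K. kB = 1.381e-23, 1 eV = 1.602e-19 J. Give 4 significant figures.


Step 1: (E - mu) = 1.0788 - 1.5043 = -0.4255 eV
Step 2: Convert: (E-mu)*eV = -6.817e-20 J
Step 3: x = (E-mu)*eV/(kB*T) = -3.76
Step 4: f = 1/(exp(-3.76)+1) = 0.9772

0.9772


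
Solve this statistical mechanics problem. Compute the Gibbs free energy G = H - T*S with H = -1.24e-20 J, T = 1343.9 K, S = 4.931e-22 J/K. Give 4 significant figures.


Step 1: T*S = 1343.9 * 4.931e-22 = 6.627e-19 J
Step 2: G = H - T*S = -1.24e-20 - 6.627e-19
Step 3: G = -6.751e-19 J

-6.751e-19


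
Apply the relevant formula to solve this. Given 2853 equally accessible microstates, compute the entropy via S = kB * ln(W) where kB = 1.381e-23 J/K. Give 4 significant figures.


Step 1: ln(W) = ln(2853) = 7.956
Step 2: S = kB * ln(W) = 1.381e-23 * 7.956
Step 3: S = 1.099e-22 J/K

1.099e-22


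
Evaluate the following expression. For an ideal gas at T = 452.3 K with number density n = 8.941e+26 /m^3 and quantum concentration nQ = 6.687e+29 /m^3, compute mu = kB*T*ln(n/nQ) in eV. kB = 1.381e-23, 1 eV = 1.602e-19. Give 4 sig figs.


Step 1: n/nQ = 8.941e+26/6.687e+29 = 0.001337
Step 2: ln(n/nQ) = -6.617
Step 3: mu = kB*T*ln(n/nQ) = 6.246e-21*-6.617 = -4.133e-20 J
Step 4: Convert to eV: -4.133e-20/1.602e-19 = -0.258 eV

-0.258


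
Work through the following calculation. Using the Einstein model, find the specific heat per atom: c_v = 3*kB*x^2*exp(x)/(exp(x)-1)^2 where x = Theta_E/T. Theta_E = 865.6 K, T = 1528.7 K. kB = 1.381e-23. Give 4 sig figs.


Step 1: x = Theta_E/T = 865.6/1528.7 = 0.5662
Step 2: x^2 = 0.3206
Step 3: exp(x) = 1.762
Step 4: c_v = 3*1.381e-23*0.3206*1.762/(1.762-1)^2 = 4.034e-23

4.034e-23


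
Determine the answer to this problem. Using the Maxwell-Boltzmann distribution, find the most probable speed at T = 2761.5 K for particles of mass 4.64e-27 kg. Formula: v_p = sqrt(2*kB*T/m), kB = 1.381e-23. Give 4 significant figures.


Step 1: Numerator = 2*kB*T = 2*1.381e-23*2761.5 = 7.627e-20
Step 2: Ratio = 7.627e-20 / 4.64e-27 = 1.644e+07
Step 3: v_p = sqrt(1.644e+07) = 4054 m/s

4054


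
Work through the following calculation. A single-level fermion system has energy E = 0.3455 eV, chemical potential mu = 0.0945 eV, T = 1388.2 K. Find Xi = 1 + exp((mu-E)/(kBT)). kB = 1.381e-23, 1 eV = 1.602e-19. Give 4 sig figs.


Step 1: (mu - E) = 0.0945 - 0.3455 = -0.251 eV
Step 2: x = (mu-E)*eV/(kB*T) = -0.251*1.602e-19/(1.381e-23*1388.2) = -2.097
Step 3: exp(x) = 0.1228
Step 4: Xi = 1 + 0.1228 = 1.123

1.123


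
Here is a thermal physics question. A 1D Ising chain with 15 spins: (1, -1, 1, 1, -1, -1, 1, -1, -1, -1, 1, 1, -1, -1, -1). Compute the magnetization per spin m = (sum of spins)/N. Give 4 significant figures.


Step 1: Count up spins (+1): 6, down spins (-1): 9
Step 2: Total magnetization M = 6 - 9 = -3
Step 3: m = M/N = -3/15 = -0.2

-0.2


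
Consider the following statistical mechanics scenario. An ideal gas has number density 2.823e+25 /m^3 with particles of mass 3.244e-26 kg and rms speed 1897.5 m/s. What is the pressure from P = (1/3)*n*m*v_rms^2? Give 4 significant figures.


Step 1: v_rms^2 = 1897.5^2 = 3.601e+06
Step 2: n*m = 2.823e+25*3.244e-26 = 0.9158
Step 3: P = (1/3)*0.9158*3.601e+06 = 1.099e+06 Pa

1.099e+06


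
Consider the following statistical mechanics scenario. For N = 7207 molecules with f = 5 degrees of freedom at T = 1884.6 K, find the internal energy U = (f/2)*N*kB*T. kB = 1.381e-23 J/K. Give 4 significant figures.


Step 1: f/2 = 5/2 = 2.5
Step 2: N*kB*T = 7207*1.381e-23*1884.6 = 1.876e-16
Step 3: U = 2.5 * 1.876e-16 = 4.689e-16 J

4.689e-16


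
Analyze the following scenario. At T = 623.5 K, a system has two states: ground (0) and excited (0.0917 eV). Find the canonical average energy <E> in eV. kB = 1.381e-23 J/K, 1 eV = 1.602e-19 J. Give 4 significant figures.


Step 1: beta*E = 0.0917*1.602e-19/(1.381e-23*623.5) = 1.706
Step 2: exp(-beta*E) = 0.1816
Step 3: <E> = 0.0917*0.1816/(1+0.1816) = 0.01409 eV

0.01409


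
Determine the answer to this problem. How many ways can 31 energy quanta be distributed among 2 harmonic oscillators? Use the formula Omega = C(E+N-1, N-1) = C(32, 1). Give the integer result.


Step 1: Use binomial coefficient C(32, 1)
Step 2: Numerator = 32! / 31!
Step 3: Denominator = 1!
Step 4: Omega = 32

32


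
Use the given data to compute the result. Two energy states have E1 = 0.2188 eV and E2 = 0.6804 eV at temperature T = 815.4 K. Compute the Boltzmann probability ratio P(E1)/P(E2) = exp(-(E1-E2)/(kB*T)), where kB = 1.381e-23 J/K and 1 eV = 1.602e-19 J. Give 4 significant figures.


Step 1: Compute energy difference dE = E1 - E2 = 0.2188 - 0.6804 = -0.4616 eV
Step 2: Convert to Joules: dE_J = -0.4616 * 1.602e-19 = -7.395e-20 J
Step 3: Compute exponent = -dE_J / (kB * T) = -(-7.395e-20) / (1.381e-23 * 815.4) = 6.567
Step 4: P(E1)/P(E2) = exp(6.567) = 711.2

711.2


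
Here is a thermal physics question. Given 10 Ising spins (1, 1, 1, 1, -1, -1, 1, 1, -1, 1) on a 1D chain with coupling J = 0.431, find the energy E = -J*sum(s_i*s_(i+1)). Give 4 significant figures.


Step 1: Nearest-neighbor products: 1, 1, 1, -1, 1, -1, 1, -1, -1
Step 2: Sum of products = 1
Step 3: E = -0.431 * 1 = -0.431

-0.431


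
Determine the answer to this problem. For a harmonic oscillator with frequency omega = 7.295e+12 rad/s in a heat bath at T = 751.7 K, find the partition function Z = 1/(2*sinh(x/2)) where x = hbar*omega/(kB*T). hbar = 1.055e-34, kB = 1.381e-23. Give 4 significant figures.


Step 1: Compute x = hbar*omega/(kB*T) = 1.055e-34*7.295e+12/(1.381e-23*751.7) = 0.07414
Step 2: x/2 = 0.03707
Step 3: sinh(x/2) = 0.03708
Step 4: Z = 1/(2*0.03708) = 13.49

13.49


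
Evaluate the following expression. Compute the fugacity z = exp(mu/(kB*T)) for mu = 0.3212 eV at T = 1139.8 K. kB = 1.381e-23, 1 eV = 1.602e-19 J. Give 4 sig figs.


Step 1: Convert mu to Joules: 0.3212*1.602e-19 = 5.146e-20 J
Step 2: kB*T = 1.381e-23*1139.8 = 1.574e-20 J
Step 3: mu/(kB*T) = 3.269
Step 4: z = exp(3.269) = 26.29

26.29


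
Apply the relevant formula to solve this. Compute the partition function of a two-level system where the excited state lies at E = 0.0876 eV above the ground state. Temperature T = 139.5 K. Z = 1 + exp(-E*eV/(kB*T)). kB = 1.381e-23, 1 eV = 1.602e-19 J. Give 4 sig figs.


Step 1: Compute beta*E = E*eV/(kB*T) = 0.0876*1.602e-19/(1.381e-23*139.5) = 7.284
Step 2: exp(-beta*E) = exp(-7.284) = 0.0006861
Step 3: Z = 1 + 0.0006861 = 1.001

1.001


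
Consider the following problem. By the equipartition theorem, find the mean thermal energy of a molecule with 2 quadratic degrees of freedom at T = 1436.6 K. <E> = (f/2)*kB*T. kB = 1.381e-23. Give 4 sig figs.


Step 1: f/2 = 2/2 = 1
Step 2: kB*T = 1.381e-23 * 1436.6 = 1.984e-20
Step 3: <E> = 1 * 1.984e-20 = 1.984e-20 J

1.984e-20


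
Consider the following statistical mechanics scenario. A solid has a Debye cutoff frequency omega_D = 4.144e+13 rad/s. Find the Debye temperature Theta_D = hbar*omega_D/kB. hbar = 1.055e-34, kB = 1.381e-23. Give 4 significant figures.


Step 1: hbar*omega_D = 1.055e-34 * 4.144e+13 = 4.372e-21 J
Step 2: Theta_D = 4.372e-21 / 1.381e-23
Step 3: Theta_D = 316.6 K

316.6


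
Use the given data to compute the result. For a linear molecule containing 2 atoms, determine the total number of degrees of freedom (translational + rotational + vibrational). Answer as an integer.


Step 1: Translational DOF = 3
Step 2: Rotational DOF (linear) = 2
Step 3: Vibrational DOF = 3*2 - 5 = 1
Step 4: Total = 3 + 2 + 1 = 6

6


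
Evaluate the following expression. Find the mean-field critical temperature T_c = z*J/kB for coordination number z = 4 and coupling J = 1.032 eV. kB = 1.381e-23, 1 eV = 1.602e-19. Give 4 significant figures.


Step 1: z*J = 4*1.032 = 4.128 eV
Step 2: Convert to Joules: 4.128*1.602e-19 = 6.613e-19 J
Step 3: T_c = 6.613e-19 / 1.381e-23 = 4.789e+04 K

4.789e+04


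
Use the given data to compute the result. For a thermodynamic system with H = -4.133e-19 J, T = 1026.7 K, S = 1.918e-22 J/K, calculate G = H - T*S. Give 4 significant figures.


Step 1: T*S = 1026.7 * 1.918e-22 = 1.969e-19 J
Step 2: G = H - T*S = -4.133e-19 - 1.969e-19
Step 3: G = -6.102e-19 J

-6.102e-19


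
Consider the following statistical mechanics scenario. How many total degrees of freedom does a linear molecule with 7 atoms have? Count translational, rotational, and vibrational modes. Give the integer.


Step 1: Translational DOF = 3
Step 2: Rotational DOF (linear) = 2
Step 3: Vibrational DOF = 3*7 - 5 = 16
Step 4: Total = 3 + 2 + 16 = 21

21


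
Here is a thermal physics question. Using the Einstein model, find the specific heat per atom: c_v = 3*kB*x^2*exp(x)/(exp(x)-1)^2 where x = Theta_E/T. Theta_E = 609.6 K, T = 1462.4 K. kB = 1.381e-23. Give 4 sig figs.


Step 1: x = Theta_E/T = 609.6/1462.4 = 0.4168
Step 2: x^2 = 0.1738
Step 3: exp(x) = 1.517
Step 4: c_v = 3*1.381e-23*0.1738*1.517/(1.517-1)^2 = 4.084e-23

4.084e-23


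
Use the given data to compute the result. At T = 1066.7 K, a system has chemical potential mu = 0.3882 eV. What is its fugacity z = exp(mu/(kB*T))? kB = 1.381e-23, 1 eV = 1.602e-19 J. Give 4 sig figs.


Step 1: Convert mu to Joules: 0.3882*1.602e-19 = 6.219e-20 J
Step 2: kB*T = 1.381e-23*1066.7 = 1.473e-20 J
Step 3: mu/(kB*T) = 4.222
Step 4: z = exp(4.222) = 68.15

68.15


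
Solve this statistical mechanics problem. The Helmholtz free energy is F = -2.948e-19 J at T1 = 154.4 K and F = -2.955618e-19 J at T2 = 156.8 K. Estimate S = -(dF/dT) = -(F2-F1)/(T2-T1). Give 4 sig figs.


Step 1: dF = F2 - F1 = -2.955618e-19 - (-2.948e-19) = -7.618e-22 J
Step 2: dT = T2 - T1 = 156.8 - 154.4 = 2.4 K
Step 3: S = -dF/dT = -(-7.618e-22)/2.4 = 3.174e-22 J/K

3.174e-22


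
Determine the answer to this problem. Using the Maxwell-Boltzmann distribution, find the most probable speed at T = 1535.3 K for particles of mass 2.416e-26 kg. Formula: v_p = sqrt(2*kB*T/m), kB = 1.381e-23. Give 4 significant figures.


Step 1: Numerator = 2*kB*T = 2*1.381e-23*1535.3 = 4.24e-20
Step 2: Ratio = 4.24e-20 / 2.416e-26 = 1.755e+06
Step 3: v_p = sqrt(1.755e+06) = 1325 m/s

1325


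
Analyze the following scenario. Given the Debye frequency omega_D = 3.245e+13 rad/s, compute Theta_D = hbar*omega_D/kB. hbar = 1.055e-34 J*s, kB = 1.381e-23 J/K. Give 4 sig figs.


Step 1: hbar*omega_D = 1.055e-34 * 3.245e+13 = 3.423e-21 J
Step 2: Theta_D = 3.423e-21 / 1.381e-23
Step 3: Theta_D = 247.9 K

247.9


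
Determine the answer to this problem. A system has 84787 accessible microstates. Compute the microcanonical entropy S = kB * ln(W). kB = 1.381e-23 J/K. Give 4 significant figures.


Step 1: ln(W) = ln(84787) = 11.35
Step 2: S = kB * ln(W) = 1.381e-23 * 11.35
Step 3: S = 1.567e-22 J/K

1.567e-22


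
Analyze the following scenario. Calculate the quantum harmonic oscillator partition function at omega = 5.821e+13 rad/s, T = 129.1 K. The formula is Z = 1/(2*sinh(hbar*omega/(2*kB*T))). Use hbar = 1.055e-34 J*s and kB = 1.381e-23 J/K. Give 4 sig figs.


Step 1: Compute x = hbar*omega/(kB*T) = 1.055e-34*5.821e+13/(1.381e-23*129.1) = 3.445
Step 2: x/2 = 1.722
Step 3: sinh(x/2) = 2.709
Step 4: Z = 1/(2*2.709) = 0.1846

0.1846


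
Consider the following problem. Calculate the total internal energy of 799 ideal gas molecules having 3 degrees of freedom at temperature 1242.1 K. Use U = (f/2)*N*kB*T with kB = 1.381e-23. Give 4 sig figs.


Step 1: f/2 = 3/2 = 1.5
Step 2: N*kB*T = 799*1.381e-23*1242.1 = 1.371e-17
Step 3: U = 1.5 * 1.371e-17 = 2.056e-17 J

2.056e-17


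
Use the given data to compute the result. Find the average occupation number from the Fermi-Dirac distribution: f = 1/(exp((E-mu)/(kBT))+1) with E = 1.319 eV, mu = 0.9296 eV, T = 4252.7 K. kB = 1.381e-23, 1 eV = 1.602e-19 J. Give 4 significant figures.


Step 1: (E - mu) = 1.319 - 0.9296 = 0.3894 eV
Step 2: Convert: (E-mu)*eV = 6.238e-20 J
Step 3: x = (E-mu)*eV/(kB*T) = 1.062
Step 4: f = 1/(exp(1.062)+1) = 0.2569

0.2569


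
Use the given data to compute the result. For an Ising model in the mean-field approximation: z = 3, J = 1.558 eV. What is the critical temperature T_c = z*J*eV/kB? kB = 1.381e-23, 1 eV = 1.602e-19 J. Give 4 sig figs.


Step 1: z*J = 3*1.558 = 4.674 eV
Step 2: Convert to Joules: 4.674*1.602e-19 = 7.488e-19 J
Step 3: T_c = 7.488e-19 / 1.381e-23 = 5.422e+04 K

5.422e+04


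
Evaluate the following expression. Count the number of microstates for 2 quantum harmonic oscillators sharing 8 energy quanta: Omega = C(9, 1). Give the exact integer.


Step 1: Use binomial coefficient C(9, 1)
Step 2: Numerator = 9! / 8!
Step 3: Denominator = 1!
Step 4: Omega = 9

9


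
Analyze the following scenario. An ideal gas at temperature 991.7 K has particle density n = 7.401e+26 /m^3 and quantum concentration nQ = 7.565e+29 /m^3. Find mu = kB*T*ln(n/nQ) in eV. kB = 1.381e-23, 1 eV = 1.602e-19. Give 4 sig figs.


Step 1: n/nQ = 7.401e+26/7.565e+29 = 0.0009783
Step 2: ln(n/nQ) = -6.93
Step 3: mu = kB*T*ln(n/nQ) = 1.37e-20*-6.93 = -9.49e-20 J
Step 4: Convert to eV: -9.49e-20/1.602e-19 = -0.5924 eV

-0.5924


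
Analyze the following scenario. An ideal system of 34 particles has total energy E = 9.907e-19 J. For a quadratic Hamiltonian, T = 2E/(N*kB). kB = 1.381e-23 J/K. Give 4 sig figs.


Step 1: Numerator = 2*E = 2*9.907e-19 = 1.981e-18 J
Step 2: Denominator = N*kB = 34*1.381e-23 = 4.695e-22
Step 3: T = 1.981e-18 / 4.695e-22 = 4220 K

4220


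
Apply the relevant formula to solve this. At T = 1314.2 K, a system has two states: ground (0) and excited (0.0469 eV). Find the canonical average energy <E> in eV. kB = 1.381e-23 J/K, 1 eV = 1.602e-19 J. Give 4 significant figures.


Step 1: beta*E = 0.0469*1.602e-19/(1.381e-23*1314.2) = 0.414
Step 2: exp(-beta*E) = 0.661
Step 3: <E> = 0.0469*0.661/(1+0.661) = 0.01866 eV

0.01866


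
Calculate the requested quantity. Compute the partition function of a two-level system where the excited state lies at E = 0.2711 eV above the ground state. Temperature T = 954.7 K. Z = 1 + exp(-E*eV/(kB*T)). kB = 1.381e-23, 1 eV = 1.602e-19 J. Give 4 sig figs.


Step 1: Compute beta*E = E*eV/(kB*T) = 0.2711*1.602e-19/(1.381e-23*954.7) = 3.294
Step 2: exp(-beta*E) = exp(-3.294) = 0.0371
Step 3: Z = 1 + 0.0371 = 1.037

1.037


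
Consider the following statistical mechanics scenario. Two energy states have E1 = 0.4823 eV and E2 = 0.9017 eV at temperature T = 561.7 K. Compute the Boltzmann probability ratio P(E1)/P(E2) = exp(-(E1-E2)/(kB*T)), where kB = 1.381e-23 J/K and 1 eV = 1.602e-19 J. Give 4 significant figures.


Step 1: Compute energy difference dE = E1 - E2 = 0.4823 - 0.9017 = -0.4194 eV
Step 2: Convert to Joules: dE_J = -0.4194 * 1.602e-19 = -6.719e-20 J
Step 3: Compute exponent = -dE_J / (kB * T) = -(-6.719e-20) / (1.381e-23 * 561.7) = 8.661
Step 4: P(E1)/P(E2) = exp(8.661) = 5776

5776


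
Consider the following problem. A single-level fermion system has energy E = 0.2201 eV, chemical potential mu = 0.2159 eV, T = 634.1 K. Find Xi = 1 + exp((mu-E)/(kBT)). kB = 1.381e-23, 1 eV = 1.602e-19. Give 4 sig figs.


Step 1: (mu - E) = 0.2159 - 0.2201 = -0.0042 eV
Step 2: x = (mu-E)*eV/(kB*T) = -0.0042*1.602e-19/(1.381e-23*634.1) = -0.07684
Step 3: exp(x) = 0.926
Step 4: Xi = 1 + 0.926 = 1.926

1.926


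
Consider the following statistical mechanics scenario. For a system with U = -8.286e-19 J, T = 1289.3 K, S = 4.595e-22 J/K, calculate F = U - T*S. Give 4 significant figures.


Step 1: T*S = 1289.3 * 4.595e-22 = 5.924e-19 J
Step 2: F = U - T*S = -8.286e-19 - 5.924e-19
Step 3: F = -1.421e-18 J

-1.421e-18


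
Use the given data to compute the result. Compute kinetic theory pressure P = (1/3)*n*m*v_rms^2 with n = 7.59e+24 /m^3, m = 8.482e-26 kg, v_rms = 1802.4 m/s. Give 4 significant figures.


Step 1: v_rms^2 = 1802.4^2 = 3.249e+06
Step 2: n*m = 7.59e+24*8.482e-26 = 0.6438
Step 3: P = (1/3)*0.6438*3.249e+06 = 6.971e+05 Pa

6.971e+05


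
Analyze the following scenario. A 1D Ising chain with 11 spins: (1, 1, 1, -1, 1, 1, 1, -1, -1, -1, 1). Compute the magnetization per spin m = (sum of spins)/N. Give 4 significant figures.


Step 1: Count up spins (+1): 7, down spins (-1): 4
Step 2: Total magnetization M = 7 - 4 = 3
Step 3: m = M/N = 3/11 = 0.2727

0.2727


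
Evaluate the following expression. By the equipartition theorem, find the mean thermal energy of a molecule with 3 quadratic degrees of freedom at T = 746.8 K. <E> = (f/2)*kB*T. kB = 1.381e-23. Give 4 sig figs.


Step 1: f/2 = 3/2 = 1.5
Step 2: kB*T = 1.381e-23 * 746.8 = 1.031e-20
Step 3: <E> = 1.5 * 1.031e-20 = 1.547e-20 J

1.547e-20


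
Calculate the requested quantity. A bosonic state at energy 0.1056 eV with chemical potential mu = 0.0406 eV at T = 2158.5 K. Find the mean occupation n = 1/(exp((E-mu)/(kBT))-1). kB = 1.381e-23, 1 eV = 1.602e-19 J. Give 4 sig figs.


Step 1: (E - mu) = 0.065 eV
Step 2: x = (E-mu)*eV/(kB*T) = 0.065*1.602e-19/(1.381e-23*2158.5) = 0.3493
Step 3: exp(x) = 1.418
Step 4: n = 1/(exp(x)-1) = 2.392

2.392


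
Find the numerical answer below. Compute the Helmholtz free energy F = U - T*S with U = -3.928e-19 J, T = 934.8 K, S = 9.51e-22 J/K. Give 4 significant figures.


Step 1: T*S = 934.8 * 9.51e-22 = 8.89e-19 J
Step 2: F = U - T*S = -3.928e-19 - 8.89e-19
Step 3: F = -1.282e-18 J

-1.282e-18


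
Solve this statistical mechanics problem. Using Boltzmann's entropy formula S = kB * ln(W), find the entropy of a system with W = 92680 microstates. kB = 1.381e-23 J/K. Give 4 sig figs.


Step 1: ln(W) = ln(92680) = 11.44
Step 2: S = kB * ln(W) = 1.381e-23 * 11.44
Step 3: S = 1.579e-22 J/K

1.579e-22


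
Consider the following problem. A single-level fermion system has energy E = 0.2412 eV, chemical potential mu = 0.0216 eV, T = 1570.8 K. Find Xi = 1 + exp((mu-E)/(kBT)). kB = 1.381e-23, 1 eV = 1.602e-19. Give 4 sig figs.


Step 1: (mu - E) = 0.0216 - 0.2412 = -0.2196 eV
Step 2: x = (mu-E)*eV/(kB*T) = -0.2196*1.602e-19/(1.381e-23*1570.8) = -1.622
Step 3: exp(x) = 0.1976
Step 4: Xi = 1 + 0.1976 = 1.198

1.198


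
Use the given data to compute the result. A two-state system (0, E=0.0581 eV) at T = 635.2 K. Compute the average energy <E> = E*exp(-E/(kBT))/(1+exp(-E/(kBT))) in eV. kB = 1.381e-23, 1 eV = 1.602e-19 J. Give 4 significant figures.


Step 1: beta*E = 0.0581*1.602e-19/(1.381e-23*635.2) = 1.061
Step 2: exp(-beta*E) = 0.3461
Step 3: <E> = 0.0581*0.3461/(1+0.3461) = 0.01494 eV

0.01494


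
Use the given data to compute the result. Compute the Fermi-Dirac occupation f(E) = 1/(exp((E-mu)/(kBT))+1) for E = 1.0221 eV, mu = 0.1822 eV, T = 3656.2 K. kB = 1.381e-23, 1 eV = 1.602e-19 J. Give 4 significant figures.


Step 1: (E - mu) = 1.0221 - 0.1822 = 0.8399 eV
Step 2: Convert: (E-mu)*eV = 1.346e-19 J
Step 3: x = (E-mu)*eV/(kB*T) = 2.665
Step 4: f = 1/(exp(2.665)+1) = 0.06508

0.06508


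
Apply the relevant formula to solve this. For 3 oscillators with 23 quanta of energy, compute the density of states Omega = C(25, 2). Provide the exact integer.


Step 1: Use binomial coefficient C(25, 2)
Step 2: Numerator = 25! / 23!
Step 3: Denominator = 2!
Step 4: Omega = 300

300


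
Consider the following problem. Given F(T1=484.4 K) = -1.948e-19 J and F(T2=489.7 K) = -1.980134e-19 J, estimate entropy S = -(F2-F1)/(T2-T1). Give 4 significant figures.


Step 1: dF = F2 - F1 = -1.980134e-19 - (-1.948e-19) = -3.2134e-21 J
Step 2: dT = T2 - T1 = 489.7 - 484.4 = 5.3 K
Step 3: S = -dF/dT = -(-3.2134e-21)/5.3 = 6.063e-22 J/K

6.063e-22


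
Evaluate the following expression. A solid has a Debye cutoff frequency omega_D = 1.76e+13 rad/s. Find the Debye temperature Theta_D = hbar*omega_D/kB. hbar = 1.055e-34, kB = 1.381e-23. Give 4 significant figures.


Step 1: hbar*omega_D = 1.055e-34 * 1.76e+13 = 1.857e-21 J
Step 2: Theta_D = 1.857e-21 / 1.381e-23
Step 3: Theta_D = 134.5 K

134.5


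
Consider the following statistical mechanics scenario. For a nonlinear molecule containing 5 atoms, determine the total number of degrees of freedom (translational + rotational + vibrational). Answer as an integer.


Step 1: Translational DOF = 3
Step 2: Rotational DOF (nonlinear) = 3
Step 3: Vibrational DOF = 3*5 - 6 = 9
Step 4: Total = 3 + 3 + 9 = 15

15


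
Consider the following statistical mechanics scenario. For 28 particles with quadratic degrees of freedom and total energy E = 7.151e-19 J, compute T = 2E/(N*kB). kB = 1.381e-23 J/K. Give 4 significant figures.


Step 1: Numerator = 2*E = 2*7.151e-19 = 1.43e-18 J
Step 2: Denominator = N*kB = 28*1.381e-23 = 3.867e-22
Step 3: T = 1.43e-18 / 3.867e-22 = 3699 K

3699


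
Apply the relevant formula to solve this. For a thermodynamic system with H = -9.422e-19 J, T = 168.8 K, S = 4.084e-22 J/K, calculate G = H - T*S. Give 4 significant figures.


Step 1: T*S = 168.8 * 4.084e-22 = 6.894e-20 J
Step 2: G = H - T*S = -9.422e-19 - 6.894e-20
Step 3: G = -1.011e-18 J

-1.011e-18


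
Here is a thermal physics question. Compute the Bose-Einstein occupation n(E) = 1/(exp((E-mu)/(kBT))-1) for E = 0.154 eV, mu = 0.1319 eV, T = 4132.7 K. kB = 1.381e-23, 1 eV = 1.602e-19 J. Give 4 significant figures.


Step 1: (E - mu) = 0.0221 eV
Step 2: x = (E-mu)*eV/(kB*T) = 0.0221*1.602e-19/(1.381e-23*4132.7) = 0.06203
Step 3: exp(x) = 1.064
Step 4: n = 1/(exp(x)-1) = 15.63

15.63


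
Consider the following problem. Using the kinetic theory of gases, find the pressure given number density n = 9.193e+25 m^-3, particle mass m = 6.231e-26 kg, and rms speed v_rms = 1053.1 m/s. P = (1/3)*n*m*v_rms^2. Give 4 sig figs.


Step 1: v_rms^2 = 1053.1^2 = 1.109e+06
Step 2: n*m = 9.193e+25*6.231e-26 = 5.728
Step 3: P = (1/3)*5.728*1.109e+06 = 2.118e+06 Pa

2.118e+06


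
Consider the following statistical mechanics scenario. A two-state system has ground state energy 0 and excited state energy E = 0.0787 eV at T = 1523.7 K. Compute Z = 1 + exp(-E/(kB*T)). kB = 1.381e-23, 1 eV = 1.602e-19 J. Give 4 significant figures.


Step 1: Compute beta*E = E*eV/(kB*T) = 0.0787*1.602e-19/(1.381e-23*1523.7) = 0.5992
Step 2: exp(-beta*E) = exp(-0.5992) = 0.5493
Step 3: Z = 1 + 0.5493 = 1.549

1.549


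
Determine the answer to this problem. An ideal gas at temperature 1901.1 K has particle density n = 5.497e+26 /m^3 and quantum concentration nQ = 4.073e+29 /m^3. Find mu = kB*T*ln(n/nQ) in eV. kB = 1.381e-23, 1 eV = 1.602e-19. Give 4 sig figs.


Step 1: n/nQ = 5.497e+26/4.073e+29 = 0.00135
Step 2: ln(n/nQ) = -6.608
Step 3: mu = kB*T*ln(n/nQ) = 2.625e-20*-6.608 = -1.735e-19 J
Step 4: Convert to eV: -1.735e-19/1.602e-19 = -1.083 eV

-1.083


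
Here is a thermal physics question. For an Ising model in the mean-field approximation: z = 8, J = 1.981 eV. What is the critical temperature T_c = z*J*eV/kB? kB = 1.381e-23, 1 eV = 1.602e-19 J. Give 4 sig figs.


Step 1: z*J = 8*1.981 = 15.85 eV
Step 2: Convert to Joules: 15.85*1.602e-19 = 2.539e-18 J
Step 3: T_c = 2.539e-18 / 1.381e-23 = 1.838e+05 K

1.838e+05


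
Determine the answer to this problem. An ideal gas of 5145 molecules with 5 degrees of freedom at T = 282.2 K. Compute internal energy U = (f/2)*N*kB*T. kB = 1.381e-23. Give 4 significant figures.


Step 1: f/2 = 5/2 = 2.5
Step 2: N*kB*T = 5145*1.381e-23*282.2 = 2.005e-17
Step 3: U = 2.5 * 2.005e-17 = 5.013e-17 J

5.013e-17


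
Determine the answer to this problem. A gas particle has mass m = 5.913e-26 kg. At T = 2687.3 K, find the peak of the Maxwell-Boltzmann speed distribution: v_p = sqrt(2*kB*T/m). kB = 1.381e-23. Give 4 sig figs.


Step 1: Numerator = 2*kB*T = 2*1.381e-23*2687.3 = 7.422e-20
Step 2: Ratio = 7.422e-20 / 5.913e-26 = 1.255e+06
Step 3: v_p = sqrt(1.255e+06) = 1120 m/s

1120


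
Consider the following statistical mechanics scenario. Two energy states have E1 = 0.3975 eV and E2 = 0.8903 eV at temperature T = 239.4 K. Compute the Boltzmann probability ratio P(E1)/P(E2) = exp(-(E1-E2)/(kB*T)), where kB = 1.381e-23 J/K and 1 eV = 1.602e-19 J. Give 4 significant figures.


Step 1: Compute energy difference dE = E1 - E2 = 0.3975 - 0.8903 = -0.4928 eV
Step 2: Convert to Joules: dE_J = -0.4928 * 1.602e-19 = -7.895e-20 J
Step 3: Compute exponent = -dE_J / (kB * T) = -(-7.895e-20) / (1.381e-23 * 239.4) = 23.88
Step 4: P(E1)/P(E2) = exp(23.88) = 2.347e+10

2.347e+10


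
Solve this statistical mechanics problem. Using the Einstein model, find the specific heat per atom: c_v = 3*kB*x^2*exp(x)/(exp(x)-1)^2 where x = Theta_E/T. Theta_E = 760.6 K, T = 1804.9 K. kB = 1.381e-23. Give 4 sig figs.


Step 1: x = Theta_E/T = 760.6/1804.9 = 0.4214
Step 2: x^2 = 0.1776
Step 3: exp(x) = 1.524
Step 4: c_v = 3*1.381e-23*0.1776*1.524/(1.524-1)^2 = 4.082e-23

4.082e-23


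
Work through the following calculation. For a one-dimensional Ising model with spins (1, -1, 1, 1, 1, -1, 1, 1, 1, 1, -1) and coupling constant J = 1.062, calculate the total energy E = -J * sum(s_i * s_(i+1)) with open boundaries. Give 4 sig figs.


Step 1: Nearest-neighbor products: -1, -1, 1, 1, -1, -1, 1, 1, 1, -1
Step 2: Sum of products = 0
Step 3: E = -1.062 * 0 = 0

0


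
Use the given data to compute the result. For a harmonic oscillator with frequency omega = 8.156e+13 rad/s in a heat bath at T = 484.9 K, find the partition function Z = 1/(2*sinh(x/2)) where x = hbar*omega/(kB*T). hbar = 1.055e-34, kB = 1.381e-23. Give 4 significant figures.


Step 1: Compute x = hbar*omega/(kB*T) = 1.055e-34*8.156e+13/(1.381e-23*484.9) = 1.285
Step 2: x/2 = 0.6425
Step 3: sinh(x/2) = 0.6876
Step 4: Z = 1/(2*0.6876) = 0.7272

0.7272


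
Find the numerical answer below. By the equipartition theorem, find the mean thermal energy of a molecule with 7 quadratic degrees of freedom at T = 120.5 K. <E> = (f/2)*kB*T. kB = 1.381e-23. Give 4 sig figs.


Step 1: f/2 = 7/2 = 3.5
Step 2: kB*T = 1.381e-23 * 120.5 = 1.664e-21
Step 3: <E> = 3.5 * 1.664e-21 = 5.824e-21 J

5.824e-21


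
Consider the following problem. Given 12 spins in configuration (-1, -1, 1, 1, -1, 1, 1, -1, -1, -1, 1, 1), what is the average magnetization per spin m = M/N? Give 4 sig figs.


Step 1: Count up spins (+1): 6, down spins (-1): 6
Step 2: Total magnetization M = 6 - 6 = 0
Step 3: m = M/N = 0/12 = 0

0


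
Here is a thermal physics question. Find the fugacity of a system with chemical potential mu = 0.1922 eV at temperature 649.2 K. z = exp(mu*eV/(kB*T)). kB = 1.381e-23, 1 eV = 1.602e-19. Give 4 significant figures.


Step 1: Convert mu to Joules: 0.1922*1.602e-19 = 3.079e-20 J
Step 2: kB*T = 1.381e-23*649.2 = 8.965e-21 J
Step 3: mu/(kB*T) = 3.434
Step 4: z = exp(3.434) = 31.01

31.01


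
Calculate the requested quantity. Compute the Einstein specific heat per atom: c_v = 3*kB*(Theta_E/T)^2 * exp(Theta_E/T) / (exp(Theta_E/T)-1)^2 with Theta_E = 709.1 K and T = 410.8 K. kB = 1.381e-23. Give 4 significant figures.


Step 1: x = Theta_E/T = 709.1/410.8 = 1.726
Step 2: x^2 = 2.98
Step 3: exp(x) = 5.619
Step 4: c_v = 3*1.381e-23*2.98*5.619/(5.619-1)^2 = 3.251e-23

3.251e-23


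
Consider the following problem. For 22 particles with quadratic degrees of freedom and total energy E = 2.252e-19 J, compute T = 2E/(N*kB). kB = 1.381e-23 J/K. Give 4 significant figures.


Step 1: Numerator = 2*E = 2*2.252e-19 = 4.504e-19 J
Step 2: Denominator = N*kB = 22*1.381e-23 = 3.038e-22
Step 3: T = 4.504e-19 / 3.038e-22 = 1482 K

1482


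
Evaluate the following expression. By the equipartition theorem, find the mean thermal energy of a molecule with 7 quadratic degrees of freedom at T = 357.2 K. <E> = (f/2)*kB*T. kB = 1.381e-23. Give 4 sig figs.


Step 1: f/2 = 7/2 = 3.5
Step 2: kB*T = 1.381e-23 * 357.2 = 4.933e-21
Step 3: <E> = 3.5 * 4.933e-21 = 1.727e-20 J

1.727e-20
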